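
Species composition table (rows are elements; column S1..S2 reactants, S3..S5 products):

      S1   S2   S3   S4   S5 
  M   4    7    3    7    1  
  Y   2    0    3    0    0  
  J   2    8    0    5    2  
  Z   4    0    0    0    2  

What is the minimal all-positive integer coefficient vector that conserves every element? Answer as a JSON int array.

Coefficients: [3, 2, 2, 2, 6]

M: 3·4+2·7 = 26 | 2·3+2·7+6·1 = 26
Y: 3·2+2·0 = 6 | 2·3+2·0+6·0 = 6
J: 3·2+2·8 = 22 | 2·0+2·5+6·2 = 22
Z: 3·4+2·0 = 12 | 2·0+2·0+6·2 = 12
gcd(3,2,2,2,6) = 1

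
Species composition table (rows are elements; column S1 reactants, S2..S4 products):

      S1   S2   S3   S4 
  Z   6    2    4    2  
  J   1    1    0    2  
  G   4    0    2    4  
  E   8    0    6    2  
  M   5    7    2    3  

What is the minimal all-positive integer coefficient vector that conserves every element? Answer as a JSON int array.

Coefficients: [5, 1, 6, 2]

Z: 5·6 = 30 | 1·2+6·4+2·2 = 30
J: 5·1 = 5 | 1·1+6·0+2·2 = 5
G: 5·4 = 20 | 1·0+6·2+2·4 = 20
E: 5·8 = 40 | 1·0+6·6+2·2 = 40
M: 5·5 = 25 | 1·7+6·2+2·3 = 25
gcd(5,1,6,2) = 1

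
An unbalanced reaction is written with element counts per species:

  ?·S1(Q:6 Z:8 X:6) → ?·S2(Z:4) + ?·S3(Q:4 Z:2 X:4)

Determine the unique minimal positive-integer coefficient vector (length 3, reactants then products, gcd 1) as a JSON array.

Coefficients: [4, 5, 6]

Q: 4·6 = 24 | 5·0+6·4 = 24
Z: 4·8 = 32 | 5·4+6·2 = 32
X: 4·6 = 24 | 5·0+6·4 = 24
gcd(4,5,6) = 1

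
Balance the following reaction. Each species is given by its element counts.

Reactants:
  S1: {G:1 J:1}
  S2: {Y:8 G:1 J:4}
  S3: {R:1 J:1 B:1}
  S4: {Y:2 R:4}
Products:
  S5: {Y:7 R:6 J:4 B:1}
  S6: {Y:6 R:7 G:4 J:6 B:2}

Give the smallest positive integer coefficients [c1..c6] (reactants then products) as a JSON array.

Coefficients: [6, 2, 6, 5, 2, 2]

Y: 6·0+2·8+6·0+5·2 = 26 | 2·7+2·6 = 26
R: 6·0+2·0+6·1+5·4 = 26 | 2·6+2·7 = 26
G: 6·1+2·1+6·0+5·0 = 8 | 2·0+2·4 = 8
J: 6·1+2·4+6·1+5·0 = 20 | 2·4+2·6 = 20
B: 6·0+2·0+6·1+5·0 = 6 | 2·1+2·2 = 6
gcd(6,2,6,5,2,2) = 1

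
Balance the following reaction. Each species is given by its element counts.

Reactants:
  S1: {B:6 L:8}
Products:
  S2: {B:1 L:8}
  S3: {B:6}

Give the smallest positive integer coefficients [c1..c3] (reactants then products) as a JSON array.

Coefficients: [6, 6, 5]

B: 6·6 = 36 | 6·1+5·6 = 36
L: 6·8 = 48 | 6·8+5·0 = 48
gcd(6,6,5) = 1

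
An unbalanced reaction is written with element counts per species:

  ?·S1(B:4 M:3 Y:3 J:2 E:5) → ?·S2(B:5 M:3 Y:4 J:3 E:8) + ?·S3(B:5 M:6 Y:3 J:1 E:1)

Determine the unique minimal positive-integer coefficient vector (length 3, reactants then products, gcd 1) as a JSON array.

Coefficients: [5, 3, 1]

B: 5·4 = 20 | 3·5+1·5 = 20
M: 5·3 = 15 | 3·3+1·6 = 15
Y: 5·3 = 15 | 3·4+1·3 = 15
J: 5·2 = 10 | 3·3+1·1 = 10
E: 5·5 = 25 | 3·8+1·1 = 25
gcd(5,3,1) = 1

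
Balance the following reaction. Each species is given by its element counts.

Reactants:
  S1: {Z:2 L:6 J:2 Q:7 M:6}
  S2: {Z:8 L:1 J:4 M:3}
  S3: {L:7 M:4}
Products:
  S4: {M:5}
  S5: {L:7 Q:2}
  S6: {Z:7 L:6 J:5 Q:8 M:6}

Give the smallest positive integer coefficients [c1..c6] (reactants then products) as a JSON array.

Z: 6·2+2·8+3·0 = 28 | 6·0+5·0+4·7 = 28
L: 6·6+2·1+3·7 = 59 | 6·0+5·7+4·6 = 59
J: 6·2+2·4+3·0 = 20 | 6·0+5·0+4·5 = 20
Q: 6·7+2·0+3·0 = 42 | 6·0+5·2+4·8 = 42
M: 6·6+2·3+3·4 = 54 | 6·5+5·0+4·6 = 54
gcd(6,2,3,6,5,4) = 1

Coefficients: [6, 2, 3, 6, 5, 4]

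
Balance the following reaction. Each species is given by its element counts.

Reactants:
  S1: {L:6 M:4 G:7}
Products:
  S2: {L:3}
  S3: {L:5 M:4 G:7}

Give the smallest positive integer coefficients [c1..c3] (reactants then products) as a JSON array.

L: 3·6 = 18 | 1·3+3·5 = 18
M: 3·4 = 12 | 1·0+3·4 = 12
G: 3·7 = 21 | 1·0+3·7 = 21
gcd(3,1,3) = 1

Coefficients: [3, 1, 3]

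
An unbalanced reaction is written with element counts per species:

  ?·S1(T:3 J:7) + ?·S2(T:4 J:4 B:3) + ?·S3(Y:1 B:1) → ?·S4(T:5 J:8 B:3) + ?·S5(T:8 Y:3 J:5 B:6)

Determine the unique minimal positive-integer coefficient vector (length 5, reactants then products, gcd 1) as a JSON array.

T: 3·3+6·4+3·0 = 33 | 5·5+1·8 = 33
Y: 3·0+6·0+3·1 = 3 | 5·0+1·3 = 3
J: 3·7+6·4+3·0 = 45 | 5·8+1·5 = 45
B: 3·0+6·3+3·1 = 21 | 5·3+1·6 = 21
gcd(3,6,3,5,1) = 1

Coefficients: [3, 6, 3, 5, 1]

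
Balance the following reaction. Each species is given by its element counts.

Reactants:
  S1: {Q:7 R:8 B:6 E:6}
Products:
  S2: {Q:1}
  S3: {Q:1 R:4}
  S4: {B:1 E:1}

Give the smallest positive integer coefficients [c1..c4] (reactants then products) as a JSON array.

Q: 1·7 = 7 | 5·1+2·1+6·0 = 7
R: 1·8 = 8 | 5·0+2·4+6·0 = 8
B: 1·6 = 6 | 5·0+2·0+6·1 = 6
E: 1·6 = 6 | 5·0+2·0+6·1 = 6
gcd(1,5,2,6) = 1

Coefficients: [1, 5, 2, 6]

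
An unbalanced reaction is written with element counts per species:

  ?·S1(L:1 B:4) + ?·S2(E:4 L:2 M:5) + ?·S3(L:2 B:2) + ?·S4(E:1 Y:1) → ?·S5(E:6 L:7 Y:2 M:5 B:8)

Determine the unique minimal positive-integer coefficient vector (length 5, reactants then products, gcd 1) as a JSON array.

Coefficients: [1, 1, 2, 2, 1]

E: 1·0+1·4+2·0+2·1 = 6 | 1·6 = 6
L: 1·1+1·2+2·2+2·0 = 7 | 1·7 = 7
Y: 1·0+1·0+2·0+2·1 = 2 | 1·2 = 2
M: 1·0+1·5+2·0+2·0 = 5 | 1·5 = 5
B: 1·4+1·0+2·2+2·0 = 8 | 1·8 = 8
gcd(1,1,2,2,1) = 1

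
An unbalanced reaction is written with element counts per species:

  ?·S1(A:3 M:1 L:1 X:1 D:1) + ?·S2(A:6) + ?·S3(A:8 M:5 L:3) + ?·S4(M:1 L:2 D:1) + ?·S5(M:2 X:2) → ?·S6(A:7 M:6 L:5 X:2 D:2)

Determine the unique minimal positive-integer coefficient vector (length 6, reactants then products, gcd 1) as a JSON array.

A: 2·3+1·6+2·8+6·0+3·0 = 28 | 4·7 = 28
M: 2·1+1·0+2·5+6·1+3·2 = 24 | 4·6 = 24
L: 2·1+1·0+2·3+6·2+3·0 = 20 | 4·5 = 20
X: 2·1+1·0+2·0+6·0+3·2 = 8 | 4·2 = 8
D: 2·1+1·0+2·0+6·1+3·0 = 8 | 4·2 = 8
gcd(2,1,2,6,3,4) = 1

Coefficients: [2, 1, 2, 6, 3, 4]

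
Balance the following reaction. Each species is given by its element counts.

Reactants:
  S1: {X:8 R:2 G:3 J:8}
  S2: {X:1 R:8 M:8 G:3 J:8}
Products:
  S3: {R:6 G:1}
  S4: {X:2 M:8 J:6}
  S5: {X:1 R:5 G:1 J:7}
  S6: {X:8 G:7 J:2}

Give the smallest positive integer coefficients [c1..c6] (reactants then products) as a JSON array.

Coefficients: [3, 4, 3, 4, 4, 2]

X: 3·8+4·1 = 28 | 3·0+4·2+4·1+2·8 = 28
R: 3·2+4·8 = 38 | 3·6+4·0+4·5+2·0 = 38
M: 3·0+4·8 = 32 | 3·0+4·8+4·0+2·0 = 32
G: 3·3+4·3 = 21 | 3·1+4·0+4·1+2·7 = 21
J: 3·8+4·8 = 56 | 3·0+4·6+4·7+2·2 = 56
gcd(3,4,3,4,4,2) = 1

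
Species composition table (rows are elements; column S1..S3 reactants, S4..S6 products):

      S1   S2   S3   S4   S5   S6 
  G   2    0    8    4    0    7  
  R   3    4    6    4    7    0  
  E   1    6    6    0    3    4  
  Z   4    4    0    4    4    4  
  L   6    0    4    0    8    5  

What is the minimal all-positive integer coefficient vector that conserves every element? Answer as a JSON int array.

Coefficients: [5, 1, 1, 1, 3, 2]

G: 5·2+1·0+1·8 = 18 | 1·4+3·0+2·7 = 18
R: 5·3+1·4+1·6 = 25 | 1·4+3·7+2·0 = 25
E: 5·1+1·6+1·6 = 17 | 1·0+3·3+2·4 = 17
Z: 5·4+1·4+1·0 = 24 | 1·4+3·4+2·4 = 24
L: 5·6+1·0+1·4 = 34 | 1·0+3·8+2·5 = 34
gcd(5,1,1,1,3,2) = 1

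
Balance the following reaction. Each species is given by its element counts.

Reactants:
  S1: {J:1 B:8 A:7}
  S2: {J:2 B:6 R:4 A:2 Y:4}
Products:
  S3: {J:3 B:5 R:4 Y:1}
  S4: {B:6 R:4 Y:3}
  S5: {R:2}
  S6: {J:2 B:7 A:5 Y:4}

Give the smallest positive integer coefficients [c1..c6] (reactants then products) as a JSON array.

J: 1·1+4·2 = 9 | 1·3+1·0+4·0+3·2 = 9
B: 1·8+4·6 = 32 | 1·5+1·6+4·0+3·7 = 32
R: 1·0+4·4 = 16 | 1·4+1·4+4·2+3·0 = 16
A: 1·7+4·2 = 15 | 1·0+1·0+4·0+3·5 = 15
Y: 1·0+4·4 = 16 | 1·1+1·3+4·0+3·4 = 16
gcd(1,4,1,1,4,3) = 1

Coefficients: [1, 4, 1, 1, 4, 3]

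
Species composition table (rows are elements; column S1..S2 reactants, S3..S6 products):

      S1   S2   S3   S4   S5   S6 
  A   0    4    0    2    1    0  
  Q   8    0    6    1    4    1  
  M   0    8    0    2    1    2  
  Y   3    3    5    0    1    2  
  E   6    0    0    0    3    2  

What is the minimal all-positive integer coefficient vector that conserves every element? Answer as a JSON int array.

Coefficients: [4, 3, 1, 4, 4, 6]

A: 4·0+3·4 = 12 | 1·0+4·2+4·1+6·0 = 12
Q: 4·8+3·0 = 32 | 1·6+4·1+4·4+6·1 = 32
M: 4·0+3·8 = 24 | 1·0+4·2+4·1+6·2 = 24
Y: 4·3+3·3 = 21 | 1·5+4·0+4·1+6·2 = 21
E: 4·6+3·0 = 24 | 1·0+4·0+4·3+6·2 = 24
gcd(4,3,1,4,4,6) = 1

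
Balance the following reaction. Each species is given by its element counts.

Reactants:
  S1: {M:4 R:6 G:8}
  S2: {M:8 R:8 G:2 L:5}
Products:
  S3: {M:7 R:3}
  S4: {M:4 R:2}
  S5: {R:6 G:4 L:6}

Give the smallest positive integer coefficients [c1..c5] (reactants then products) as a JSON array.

Coefficients: [1, 6, 4, 6, 5]

M: 1·4+6·8 = 52 | 4·7+6·4+5·0 = 52
R: 1·6+6·8 = 54 | 4·3+6·2+5·6 = 54
G: 1·8+6·2 = 20 | 4·0+6·0+5·4 = 20
L: 1·0+6·5 = 30 | 4·0+6·0+5·6 = 30
gcd(1,6,4,6,5) = 1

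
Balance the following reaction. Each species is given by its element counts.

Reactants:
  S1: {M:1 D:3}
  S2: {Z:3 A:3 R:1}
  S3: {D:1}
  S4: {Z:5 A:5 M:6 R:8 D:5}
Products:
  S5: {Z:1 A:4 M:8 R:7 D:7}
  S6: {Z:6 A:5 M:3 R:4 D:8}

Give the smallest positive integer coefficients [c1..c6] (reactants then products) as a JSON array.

Coefficients: [5, 3, 6, 2, 1, 3]

Z: 5·0+3·3+6·0+2·5 = 19 | 1·1+3·6 = 19
A: 5·0+3·3+6·0+2·5 = 19 | 1·4+3·5 = 19
M: 5·1+3·0+6·0+2·6 = 17 | 1·8+3·3 = 17
R: 5·0+3·1+6·0+2·8 = 19 | 1·7+3·4 = 19
D: 5·3+3·0+6·1+2·5 = 31 | 1·7+3·8 = 31
gcd(5,3,6,2,1,3) = 1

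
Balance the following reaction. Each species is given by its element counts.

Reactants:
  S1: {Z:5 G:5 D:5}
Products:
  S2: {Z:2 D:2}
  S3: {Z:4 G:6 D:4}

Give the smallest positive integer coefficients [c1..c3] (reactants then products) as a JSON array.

Coefficients: [6, 5, 5]

Z: 6·5 = 30 | 5·2+5·4 = 30
G: 6·5 = 30 | 5·0+5·6 = 30
D: 6·5 = 30 | 5·2+5·4 = 30
gcd(6,5,5) = 1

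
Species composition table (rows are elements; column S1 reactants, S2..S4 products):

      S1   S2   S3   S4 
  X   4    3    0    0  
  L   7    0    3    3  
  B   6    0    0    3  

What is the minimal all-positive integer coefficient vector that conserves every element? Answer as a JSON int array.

X: 3·4 = 12 | 4·3+1·0+6·0 = 12
L: 3·7 = 21 | 4·0+1·3+6·3 = 21
B: 3·6 = 18 | 4·0+1·0+6·3 = 18
gcd(3,4,1,6) = 1

Coefficients: [3, 4, 1, 6]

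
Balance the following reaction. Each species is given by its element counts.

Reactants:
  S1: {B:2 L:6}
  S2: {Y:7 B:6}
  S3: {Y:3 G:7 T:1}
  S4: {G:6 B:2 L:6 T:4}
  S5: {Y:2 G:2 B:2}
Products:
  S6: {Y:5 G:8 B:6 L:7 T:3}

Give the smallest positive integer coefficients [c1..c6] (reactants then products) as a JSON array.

Coefficients: [3, 2, 2, 4, 5, 6]

Y: 3·0+2·7+2·3+4·0+5·2 = 30 | 6·5 = 30
G: 3·0+2·0+2·7+4·6+5·2 = 48 | 6·8 = 48
B: 3·2+2·6+2·0+4·2+5·2 = 36 | 6·6 = 36
L: 3·6+2·0+2·0+4·6+5·0 = 42 | 6·7 = 42
T: 3·0+2·0+2·1+4·4+5·0 = 18 | 6·3 = 18
gcd(3,2,2,4,5,6) = 1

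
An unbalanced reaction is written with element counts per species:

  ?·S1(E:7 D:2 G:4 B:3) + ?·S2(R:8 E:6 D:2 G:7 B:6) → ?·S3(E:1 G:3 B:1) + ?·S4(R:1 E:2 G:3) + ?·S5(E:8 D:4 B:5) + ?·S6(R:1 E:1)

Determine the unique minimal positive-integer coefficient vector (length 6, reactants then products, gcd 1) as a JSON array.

R: 5·0+1·8 = 8 | 6·0+3·1+3·0+5·1 = 8
E: 5·7+1·6 = 41 | 6·1+3·2+3·8+5·1 = 41
D: 5·2+1·2 = 12 | 6·0+3·0+3·4+5·0 = 12
G: 5·4+1·7 = 27 | 6·3+3·3+3·0+5·0 = 27
B: 5·3+1·6 = 21 | 6·1+3·0+3·5+5·0 = 21
gcd(5,1,6,3,3,5) = 1

Coefficients: [5, 1, 6, 3, 3, 5]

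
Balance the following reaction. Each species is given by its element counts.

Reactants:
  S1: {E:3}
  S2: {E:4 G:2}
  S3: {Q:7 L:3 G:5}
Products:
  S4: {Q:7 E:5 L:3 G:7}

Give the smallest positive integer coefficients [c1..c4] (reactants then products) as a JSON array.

Q: 1·0+3·0+3·7 = 21 | 3·7 = 21
E: 1·3+3·4+3·0 = 15 | 3·5 = 15
L: 1·0+3·0+3·3 = 9 | 3·3 = 9
G: 1·0+3·2+3·5 = 21 | 3·7 = 21
gcd(1,3,3,3) = 1

Coefficients: [1, 3, 3, 3]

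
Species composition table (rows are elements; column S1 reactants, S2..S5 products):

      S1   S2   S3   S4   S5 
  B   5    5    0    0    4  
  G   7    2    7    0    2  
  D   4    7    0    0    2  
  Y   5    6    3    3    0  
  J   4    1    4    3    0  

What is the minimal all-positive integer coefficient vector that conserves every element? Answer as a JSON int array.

B: 6·5 = 30 | 2·5+4·0+2·0+5·4 = 30
G: 6·7 = 42 | 2·2+4·7+2·0+5·2 = 42
D: 6·4 = 24 | 2·7+4·0+2·0+5·2 = 24
Y: 6·5 = 30 | 2·6+4·3+2·3+5·0 = 30
J: 6·4 = 24 | 2·1+4·4+2·3+5·0 = 24
gcd(6,2,4,2,5) = 1

Coefficients: [6, 2, 4, 2, 5]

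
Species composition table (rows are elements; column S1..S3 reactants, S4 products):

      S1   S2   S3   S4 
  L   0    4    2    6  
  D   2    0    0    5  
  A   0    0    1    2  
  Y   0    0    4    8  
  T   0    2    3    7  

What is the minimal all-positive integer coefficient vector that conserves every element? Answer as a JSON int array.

Coefficients: [5, 1, 4, 2]

L: 5·0+1·4+4·2 = 12 | 2·6 = 12
D: 5·2+1·0+4·0 = 10 | 2·5 = 10
A: 5·0+1·0+4·1 = 4 | 2·2 = 4
Y: 5·0+1·0+4·4 = 16 | 2·8 = 16
T: 5·0+1·2+4·3 = 14 | 2·7 = 14
gcd(5,1,4,2) = 1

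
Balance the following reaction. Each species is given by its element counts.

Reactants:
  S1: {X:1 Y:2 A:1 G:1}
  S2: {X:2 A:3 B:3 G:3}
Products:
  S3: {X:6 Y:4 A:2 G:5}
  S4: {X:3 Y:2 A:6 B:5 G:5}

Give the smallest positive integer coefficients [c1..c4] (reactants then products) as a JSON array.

Coefficients: [5, 5, 1, 3]

X: 5·1+5·2 = 15 | 1·6+3·3 = 15
Y: 5·2+5·0 = 10 | 1·4+3·2 = 10
A: 5·1+5·3 = 20 | 1·2+3·6 = 20
B: 5·0+5·3 = 15 | 1·0+3·5 = 15
G: 5·1+5·3 = 20 | 1·5+3·5 = 20
gcd(5,5,1,3) = 1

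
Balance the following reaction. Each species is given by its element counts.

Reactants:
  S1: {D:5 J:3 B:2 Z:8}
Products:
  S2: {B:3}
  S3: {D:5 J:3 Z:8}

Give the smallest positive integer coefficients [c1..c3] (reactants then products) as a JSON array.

D: 3·5 = 15 | 2·0+3·5 = 15
J: 3·3 = 9 | 2·0+3·3 = 9
B: 3·2 = 6 | 2·3+3·0 = 6
Z: 3·8 = 24 | 2·0+3·8 = 24
gcd(3,2,3) = 1

Coefficients: [3, 2, 3]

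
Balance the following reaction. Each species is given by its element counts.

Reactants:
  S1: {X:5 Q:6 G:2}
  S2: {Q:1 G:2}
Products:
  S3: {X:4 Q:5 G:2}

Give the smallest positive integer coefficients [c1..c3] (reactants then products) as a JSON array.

X: 4·5+1·0 = 20 | 5·4 = 20
Q: 4·6+1·1 = 25 | 5·5 = 25
G: 4·2+1·2 = 10 | 5·2 = 10
gcd(4,1,5) = 1

Coefficients: [4, 1, 5]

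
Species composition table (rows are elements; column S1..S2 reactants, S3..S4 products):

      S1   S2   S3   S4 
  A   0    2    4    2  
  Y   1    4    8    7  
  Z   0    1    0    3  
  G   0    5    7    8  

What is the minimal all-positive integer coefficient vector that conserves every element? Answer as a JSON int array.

Coefficients: [3, 3, 1, 1]

A: 3·0+3·2 = 6 | 1·4+1·2 = 6
Y: 3·1+3·4 = 15 | 1·8+1·7 = 15
Z: 3·0+3·1 = 3 | 1·0+1·3 = 3
G: 3·0+3·5 = 15 | 1·7+1·8 = 15
gcd(3,3,1,1) = 1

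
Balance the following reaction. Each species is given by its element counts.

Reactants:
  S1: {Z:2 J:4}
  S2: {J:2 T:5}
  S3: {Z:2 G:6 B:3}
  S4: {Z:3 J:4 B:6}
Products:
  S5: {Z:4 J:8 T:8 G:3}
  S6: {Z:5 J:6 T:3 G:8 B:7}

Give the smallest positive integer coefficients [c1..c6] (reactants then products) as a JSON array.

Z: 5·2+5·0+5·2+1·3 = 23 | 2·4+3·5 = 23
J: 5·4+5·2+5·0+1·4 = 34 | 2·8+3·6 = 34
T: 5·0+5·5+5·0+1·0 = 25 | 2·8+3·3 = 25
G: 5·0+5·0+5·6+1·0 = 30 | 2·3+3·8 = 30
B: 5·0+5·0+5·3+1·6 = 21 | 2·0+3·7 = 21
gcd(5,5,5,1,2,3) = 1

Coefficients: [5, 5, 5, 1, 2, 3]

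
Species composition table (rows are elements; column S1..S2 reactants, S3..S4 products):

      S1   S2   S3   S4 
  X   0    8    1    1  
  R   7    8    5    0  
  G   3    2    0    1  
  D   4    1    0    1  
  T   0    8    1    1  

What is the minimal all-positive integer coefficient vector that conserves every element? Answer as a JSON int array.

Coefficients: [1, 1, 3, 5]

X: 1·0+1·8 = 8 | 3·1+5·1 = 8
R: 1·7+1·8 = 15 | 3·5+5·0 = 15
G: 1·3+1·2 = 5 | 3·0+5·1 = 5
D: 1·4+1·1 = 5 | 3·0+5·1 = 5
T: 1·0+1·8 = 8 | 3·1+5·1 = 8
gcd(1,1,3,5) = 1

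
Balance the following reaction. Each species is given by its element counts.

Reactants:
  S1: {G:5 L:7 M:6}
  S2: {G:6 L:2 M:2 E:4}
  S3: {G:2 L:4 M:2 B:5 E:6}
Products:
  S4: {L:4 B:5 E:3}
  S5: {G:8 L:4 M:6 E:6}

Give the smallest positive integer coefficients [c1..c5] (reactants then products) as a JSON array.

G: 2·5+3·6+6·2 = 40 | 6·0+5·8 = 40
L: 2·7+3·2+6·4 = 44 | 6·4+5·4 = 44
M: 2·6+3·2+6·2 = 30 | 6·0+5·6 = 30
B: 2·0+3·0+6·5 = 30 | 6·5+5·0 = 30
E: 2·0+3·4+6·6 = 48 | 6·3+5·6 = 48
gcd(2,3,6,6,5) = 1

Coefficients: [2, 3, 6, 6, 5]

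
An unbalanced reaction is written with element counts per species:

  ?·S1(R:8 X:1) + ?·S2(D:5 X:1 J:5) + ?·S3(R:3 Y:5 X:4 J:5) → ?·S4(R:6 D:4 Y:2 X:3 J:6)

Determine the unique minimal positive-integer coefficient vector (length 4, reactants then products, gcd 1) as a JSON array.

Coefficients: [3, 4, 2, 5]

R: 3·8+4·0+2·3 = 30 | 5·6 = 30
D: 3·0+4·5+2·0 = 20 | 5·4 = 20
Y: 3·0+4·0+2·5 = 10 | 5·2 = 10
X: 3·1+4·1+2·4 = 15 | 5·3 = 15
J: 3·0+4·5+2·5 = 30 | 5·6 = 30
gcd(3,4,2,5) = 1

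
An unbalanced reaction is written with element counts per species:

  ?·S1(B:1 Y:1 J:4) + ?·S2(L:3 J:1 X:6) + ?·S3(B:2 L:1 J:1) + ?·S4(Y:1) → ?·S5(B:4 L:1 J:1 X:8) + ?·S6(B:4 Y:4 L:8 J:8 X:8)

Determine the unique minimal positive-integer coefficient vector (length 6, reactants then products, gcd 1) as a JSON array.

B: 2·1+4·0+5·2+6·0 = 12 | 1·4+2·4 = 12
Y: 2·1+4·0+5·0+6·1 = 8 | 1·0+2·4 = 8
L: 2·0+4·3+5·1+6·0 = 17 | 1·1+2·8 = 17
J: 2·4+4·1+5·1+6·0 = 17 | 1·1+2·8 = 17
X: 2·0+4·6+5·0+6·0 = 24 | 1·8+2·8 = 24
gcd(2,4,5,6,1,2) = 1

Coefficients: [2, 4, 5, 6, 1, 2]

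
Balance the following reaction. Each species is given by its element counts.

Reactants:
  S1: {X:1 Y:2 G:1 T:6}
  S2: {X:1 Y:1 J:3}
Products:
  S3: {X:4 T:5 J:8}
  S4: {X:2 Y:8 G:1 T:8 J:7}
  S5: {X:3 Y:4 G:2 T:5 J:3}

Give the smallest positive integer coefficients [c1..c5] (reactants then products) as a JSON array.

Coefficients: [3, 6, 1, 1, 1]

X: 3·1+6·1 = 9 | 1·4+1·2+1·3 = 9
Y: 3·2+6·1 = 12 | 1·0+1·8+1·4 = 12
G: 3·1+6·0 = 3 | 1·0+1·1+1·2 = 3
T: 3·6+6·0 = 18 | 1·5+1·8+1·5 = 18
J: 3·0+6·3 = 18 | 1·8+1·7+1·3 = 18
gcd(3,6,1,1,1) = 1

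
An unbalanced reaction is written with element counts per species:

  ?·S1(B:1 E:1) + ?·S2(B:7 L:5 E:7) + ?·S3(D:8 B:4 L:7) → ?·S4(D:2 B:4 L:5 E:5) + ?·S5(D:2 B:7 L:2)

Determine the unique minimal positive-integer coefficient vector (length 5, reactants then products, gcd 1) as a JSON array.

D: 1·0+2·0+1·8 = 8 | 3·2+1·2 = 8
B: 1·1+2·7+1·4 = 19 | 3·4+1·7 = 19
L: 1·0+2·5+1·7 = 17 | 3·5+1·2 = 17
E: 1·1+2·7+1·0 = 15 | 3·5+1·0 = 15
gcd(1,2,1,3,1) = 1

Coefficients: [1, 2, 1, 3, 1]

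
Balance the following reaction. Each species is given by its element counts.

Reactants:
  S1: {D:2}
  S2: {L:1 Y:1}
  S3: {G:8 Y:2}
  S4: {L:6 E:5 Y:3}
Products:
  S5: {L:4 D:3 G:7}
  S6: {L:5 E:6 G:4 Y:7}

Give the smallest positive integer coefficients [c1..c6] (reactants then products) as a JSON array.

Coefficients: [6, 5, 6, 6, 4, 5]

L: 6·0+5·1+6·0+6·6 = 41 | 4·4+5·5 = 41
E: 6·0+5·0+6·0+6·5 = 30 | 4·0+5·6 = 30
D: 6·2+5·0+6·0+6·0 = 12 | 4·3+5·0 = 12
G: 6·0+5·0+6·8+6·0 = 48 | 4·7+5·4 = 48
Y: 6·0+5·1+6·2+6·3 = 35 | 4·0+5·7 = 35
gcd(6,5,6,6,4,5) = 1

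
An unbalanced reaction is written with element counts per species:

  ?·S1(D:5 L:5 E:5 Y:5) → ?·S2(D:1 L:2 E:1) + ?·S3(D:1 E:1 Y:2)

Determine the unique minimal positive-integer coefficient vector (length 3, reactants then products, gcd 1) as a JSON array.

D: 2·5 = 10 | 5·1+5·1 = 10
L: 2·5 = 10 | 5·2+5·0 = 10
E: 2·5 = 10 | 5·1+5·1 = 10
Y: 2·5 = 10 | 5·0+5·2 = 10
gcd(2,5,5) = 1

Coefficients: [2, 5, 5]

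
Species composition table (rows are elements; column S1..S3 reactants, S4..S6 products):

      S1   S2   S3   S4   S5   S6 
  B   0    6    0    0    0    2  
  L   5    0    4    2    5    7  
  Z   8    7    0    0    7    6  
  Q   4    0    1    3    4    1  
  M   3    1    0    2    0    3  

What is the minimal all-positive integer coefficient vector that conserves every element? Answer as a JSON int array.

Coefficients: [4, 1, 5, 2, 3, 3]

B: 4·0+1·6+5·0 = 6 | 2·0+3·0+3·2 = 6
L: 4·5+1·0+5·4 = 40 | 2·2+3·5+3·7 = 40
Z: 4·8+1·7+5·0 = 39 | 2·0+3·7+3·6 = 39
Q: 4·4+1·0+5·1 = 21 | 2·3+3·4+3·1 = 21
M: 4·3+1·1+5·0 = 13 | 2·2+3·0+3·3 = 13
gcd(4,1,5,2,3,3) = 1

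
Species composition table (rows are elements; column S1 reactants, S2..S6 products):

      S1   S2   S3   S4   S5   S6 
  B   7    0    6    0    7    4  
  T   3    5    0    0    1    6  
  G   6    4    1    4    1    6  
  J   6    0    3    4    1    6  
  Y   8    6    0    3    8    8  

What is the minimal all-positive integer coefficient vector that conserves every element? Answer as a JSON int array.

Coefficients: [6, 2, 4, 4, 2, 1]

B: 6·7 = 42 | 2·0+4·6+4·0+2·7+1·4 = 42
T: 6·3 = 18 | 2·5+4·0+4·0+2·1+1·6 = 18
G: 6·6 = 36 | 2·4+4·1+4·4+2·1+1·6 = 36
J: 6·6 = 36 | 2·0+4·3+4·4+2·1+1·6 = 36
Y: 6·8 = 48 | 2·6+4·0+4·3+2·8+1·8 = 48
gcd(6,2,4,4,2,1) = 1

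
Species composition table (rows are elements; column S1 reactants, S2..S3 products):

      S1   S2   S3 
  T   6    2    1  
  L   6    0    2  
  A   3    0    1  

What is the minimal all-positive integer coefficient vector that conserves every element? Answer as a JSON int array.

Coefficients: [2, 3, 6]

T: 2·6 = 12 | 3·2+6·1 = 12
L: 2·6 = 12 | 3·0+6·2 = 12
A: 2·3 = 6 | 3·0+6·1 = 6
gcd(2,3,6) = 1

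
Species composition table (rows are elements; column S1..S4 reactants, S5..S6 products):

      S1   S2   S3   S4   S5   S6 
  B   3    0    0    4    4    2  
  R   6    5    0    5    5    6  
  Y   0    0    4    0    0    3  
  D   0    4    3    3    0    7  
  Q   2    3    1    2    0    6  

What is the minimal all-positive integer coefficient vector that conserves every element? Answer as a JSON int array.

B: 4·3+1·0+3·0+5·4 = 32 | 6·4+4·2 = 32
R: 4·6+1·5+3·0+5·5 = 54 | 6·5+4·6 = 54
Y: 4·0+1·0+3·4+5·0 = 12 | 6·0+4·3 = 12
D: 4·0+1·4+3·3+5·3 = 28 | 6·0+4·7 = 28
Q: 4·2+1·3+3·1+5·2 = 24 | 6·0+4·6 = 24
gcd(4,1,3,5,6,4) = 1

Coefficients: [4, 1, 3, 5, 6, 4]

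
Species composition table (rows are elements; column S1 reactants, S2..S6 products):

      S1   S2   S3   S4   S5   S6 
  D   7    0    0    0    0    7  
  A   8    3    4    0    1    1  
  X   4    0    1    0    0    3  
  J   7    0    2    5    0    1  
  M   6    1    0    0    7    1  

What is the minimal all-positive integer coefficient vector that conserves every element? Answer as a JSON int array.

Coefficients: [5, 4, 5, 4, 3, 5]

D: 5·7 = 35 | 4·0+5·0+4·0+3·0+5·7 = 35
A: 5·8 = 40 | 4·3+5·4+4·0+3·1+5·1 = 40
X: 5·4 = 20 | 4·0+5·1+4·0+3·0+5·3 = 20
J: 5·7 = 35 | 4·0+5·2+4·5+3·0+5·1 = 35
M: 5·6 = 30 | 4·1+5·0+4·0+3·7+5·1 = 30
gcd(5,4,5,4,3,5) = 1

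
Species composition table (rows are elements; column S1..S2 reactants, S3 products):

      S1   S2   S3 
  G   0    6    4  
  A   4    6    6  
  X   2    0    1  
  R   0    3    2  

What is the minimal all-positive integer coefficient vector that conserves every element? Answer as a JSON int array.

G: 3·0+4·6 = 24 | 6·4 = 24
A: 3·4+4·6 = 36 | 6·6 = 36
X: 3·2+4·0 = 6 | 6·1 = 6
R: 3·0+4·3 = 12 | 6·2 = 12
gcd(3,4,6) = 1

Coefficients: [3, 4, 6]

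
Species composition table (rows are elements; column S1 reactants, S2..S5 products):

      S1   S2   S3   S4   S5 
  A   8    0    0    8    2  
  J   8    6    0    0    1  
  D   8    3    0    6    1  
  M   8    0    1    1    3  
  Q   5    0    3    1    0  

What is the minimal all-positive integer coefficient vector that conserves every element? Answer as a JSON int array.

Coefficients: [2, 2, 3, 1, 4]

A: 2·8 = 16 | 2·0+3·0+1·8+4·2 = 16
J: 2·8 = 16 | 2·6+3·0+1·0+4·1 = 16
D: 2·8 = 16 | 2·3+3·0+1·6+4·1 = 16
M: 2·8 = 16 | 2·0+3·1+1·1+4·3 = 16
Q: 2·5 = 10 | 2·0+3·3+1·1+4·0 = 10
gcd(2,2,3,1,4) = 1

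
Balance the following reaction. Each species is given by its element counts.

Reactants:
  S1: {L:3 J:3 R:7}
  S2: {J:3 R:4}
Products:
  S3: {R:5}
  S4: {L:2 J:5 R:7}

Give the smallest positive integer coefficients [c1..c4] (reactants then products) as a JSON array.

Coefficients: [2, 3, 1, 3]

L: 2·3+3·0 = 6 | 1·0+3·2 = 6
J: 2·3+3·3 = 15 | 1·0+3·5 = 15
R: 2·7+3·4 = 26 | 1·5+3·7 = 26
gcd(2,3,1,3) = 1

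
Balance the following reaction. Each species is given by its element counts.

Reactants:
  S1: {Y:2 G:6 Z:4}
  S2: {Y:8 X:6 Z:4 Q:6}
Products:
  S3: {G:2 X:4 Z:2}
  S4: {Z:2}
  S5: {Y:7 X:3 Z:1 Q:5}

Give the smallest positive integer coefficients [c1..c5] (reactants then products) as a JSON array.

Coefficients: [1, 5, 3, 6, 6]

Y: 1·2+5·8 = 42 | 3·0+6·0+6·7 = 42
G: 1·6+5·0 = 6 | 3·2+6·0+6·0 = 6
X: 1·0+5·6 = 30 | 3·4+6·0+6·3 = 30
Z: 1·4+5·4 = 24 | 3·2+6·2+6·1 = 24
Q: 1·0+5·6 = 30 | 3·0+6·0+6·5 = 30
gcd(1,5,3,6,6) = 1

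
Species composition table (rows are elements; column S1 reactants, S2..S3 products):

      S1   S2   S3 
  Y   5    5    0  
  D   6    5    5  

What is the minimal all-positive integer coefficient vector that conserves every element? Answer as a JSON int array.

Y: 5·5 = 25 | 5·5+1·0 = 25
D: 5·6 = 30 | 5·5+1·5 = 30
gcd(5,5,1) = 1

Coefficients: [5, 5, 1]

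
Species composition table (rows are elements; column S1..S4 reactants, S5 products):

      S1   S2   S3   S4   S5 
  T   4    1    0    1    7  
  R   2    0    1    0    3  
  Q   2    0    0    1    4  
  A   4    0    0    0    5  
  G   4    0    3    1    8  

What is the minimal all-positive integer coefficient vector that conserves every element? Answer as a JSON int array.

T: 5·4+2·1+2·0+6·1 = 28 | 4·7 = 28
R: 5·2+2·0+2·1+6·0 = 12 | 4·3 = 12
Q: 5·2+2·0+2·0+6·1 = 16 | 4·4 = 16
A: 5·4+2·0+2·0+6·0 = 20 | 4·5 = 20
G: 5·4+2·0+2·3+6·1 = 32 | 4·8 = 32
gcd(5,2,2,6,4) = 1

Coefficients: [5, 2, 2, 6, 4]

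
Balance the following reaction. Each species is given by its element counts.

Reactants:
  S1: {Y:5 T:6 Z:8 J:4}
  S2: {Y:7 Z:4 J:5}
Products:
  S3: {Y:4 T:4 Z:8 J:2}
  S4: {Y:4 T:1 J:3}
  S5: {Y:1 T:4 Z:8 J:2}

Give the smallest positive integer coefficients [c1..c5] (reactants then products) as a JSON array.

Y: 5·5+2·7 = 39 | 3·4+6·4+3·1 = 39
T: 5·6+2·0 = 30 | 3·4+6·1+3·4 = 30
Z: 5·8+2·4 = 48 | 3·8+6·0+3·8 = 48
J: 5·4+2·5 = 30 | 3·2+6·3+3·2 = 30
gcd(5,2,3,6,3) = 1

Coefficients: [5, 2, 3, 6, 3]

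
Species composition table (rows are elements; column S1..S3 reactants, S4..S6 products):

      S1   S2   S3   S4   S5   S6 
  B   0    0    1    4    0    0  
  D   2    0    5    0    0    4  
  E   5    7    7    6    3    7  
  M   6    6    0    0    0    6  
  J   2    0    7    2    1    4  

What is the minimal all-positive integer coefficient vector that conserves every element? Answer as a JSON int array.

B: 2·0+4·0+4·1 = 4 | 1·4+6·0+6·0 = 4
D: 2·2+4·0+4·5 = 24 | 1·0+6·0+6·4 = 24
E: 2·5+4·7+4·7 = 66 | 1·6+6·3+6·7 = 66
M: 2·6+4·6+4·0 = 36 | 1·0+6·0+6·6 = 36
J: 2·2+4·0+4·7 = 32 | 1·2+6·1+6·4 = 32
gcd(2,4,4,1,6,6) = 1

Coefficients: [2, 4, 4, 1, 6, 6]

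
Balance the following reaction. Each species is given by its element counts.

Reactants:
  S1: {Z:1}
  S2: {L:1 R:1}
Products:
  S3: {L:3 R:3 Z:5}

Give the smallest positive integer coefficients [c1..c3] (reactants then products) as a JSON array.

Coefficients: [5, 3, 1]

L: 5·0+3·1 = 3 | 1·3 = 3
R: 5·0+3·1 = 3 | 1·3 = 3
Z: 5·1+3·0 = 5 | 1·5 = 5
gcd(5,3,1) = 1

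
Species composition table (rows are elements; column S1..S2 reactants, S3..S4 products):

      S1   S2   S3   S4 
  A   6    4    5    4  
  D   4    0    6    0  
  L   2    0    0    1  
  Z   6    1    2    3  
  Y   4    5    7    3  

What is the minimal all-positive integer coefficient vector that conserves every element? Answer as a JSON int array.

Coefficients: [3, 4, 2, 6]

A: 3·6+4·4 = 34 | 2·5+6·4 = 34
D: 3·4+4·0 = 12 | 2·6+6·0 = 12
L: 3·2+4·0 = 6 | 2·0+6·1 = 6
Z: 3·6+4·1 = 22 | 2·2+6·3 = 22
Y: 3·4+4·5 = 32 | 2·7+6·3 = 32
gcd(3,4,2,6) = 1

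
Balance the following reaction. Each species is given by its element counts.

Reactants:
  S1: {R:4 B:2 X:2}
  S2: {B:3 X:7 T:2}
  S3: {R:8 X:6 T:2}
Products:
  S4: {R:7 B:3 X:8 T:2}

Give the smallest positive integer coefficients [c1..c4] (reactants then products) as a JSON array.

R: 3·4+2·0+2·8 = 28 | 4·7 = 28
B: 3·2+2·3+2·0 = 12 | 4·3 = 12
X: 3·2+2·7+2·6 = 32 | 4·8 = 32
T: 3·0+2·2+2·2 = 8 | 4·2 = 8
gcd(3,2,2,4) = 1

Coefficients: [3, 2, 2, 4]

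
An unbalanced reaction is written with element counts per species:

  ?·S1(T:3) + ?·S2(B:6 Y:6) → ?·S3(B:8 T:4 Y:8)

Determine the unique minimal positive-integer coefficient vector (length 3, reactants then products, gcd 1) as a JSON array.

B: 4·0+4·6 = 24 | 3·8 = 24
T: 4·3+4·0 = 12 | 3·4 = 12
Y: 4·0+4·6 = 24 | 3·8 = 24
gcd(4,4,3) = 1

Coefficients: [4, 4, 3]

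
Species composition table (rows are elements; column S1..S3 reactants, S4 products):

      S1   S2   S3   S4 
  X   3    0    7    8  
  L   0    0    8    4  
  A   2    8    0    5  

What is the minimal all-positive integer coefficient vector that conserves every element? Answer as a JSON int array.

Coefficients: [6, 1, 2, 4]

X: 6·3+1·0+2·7 = 32 | 4·8 = 32
L: 6·0+1·0+2·8 = 16 | 4·4 = 16
A: 6·2+1·8+2·0 = 20 | 4·5 = 20
gcd(6,1,2,4) = 1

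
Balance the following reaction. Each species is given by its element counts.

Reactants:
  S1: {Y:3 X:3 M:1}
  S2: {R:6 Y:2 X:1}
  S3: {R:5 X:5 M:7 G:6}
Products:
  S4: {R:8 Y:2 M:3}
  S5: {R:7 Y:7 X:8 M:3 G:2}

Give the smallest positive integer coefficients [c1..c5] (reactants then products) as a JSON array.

R: 5·0+4·6+1·5 = 29 | 1·8+3·7 = 29
Y: 5·3+4·2+1·0 = 23 | 1·2+3·7 = 23
X: 5·3+4·1+1·5 = 24 | 1·0+3·8 = 24
M: 5·1+4·0+1·7 = 12 | 1·3+3·3 = 12
G: 5·0+4·0+1·6 = 6 | 1·0+3·2 = 6
gcd(5,4,1,1,3) = 1

Coefficients: [5, 4, 1, 1, 3]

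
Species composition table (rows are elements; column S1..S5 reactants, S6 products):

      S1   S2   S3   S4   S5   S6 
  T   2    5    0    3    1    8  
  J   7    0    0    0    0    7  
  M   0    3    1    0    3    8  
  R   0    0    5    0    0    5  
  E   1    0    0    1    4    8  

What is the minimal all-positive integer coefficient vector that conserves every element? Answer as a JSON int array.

T: 3·2+2·5+3·0+1·3+5·1 = 24 | 3·8 = 24
J: 3·7+2·0+3·0+1·0+5·0 = 21 | 3·7 = 21
M: 3·0+2·3+3·1+1·0+5·3 = 24 | 3·8 = 24
R: 3·0+2·0+3·5+1·0+5·0 = 15 | 3·5 = 15
E: 3·1+2·0+3·0+1·1+5·4 = 24 | 3·8 = 24
gcd(3,2,3,1,5,3) = 1

Coefficients: [3, 2, 3, 1, 5, 3]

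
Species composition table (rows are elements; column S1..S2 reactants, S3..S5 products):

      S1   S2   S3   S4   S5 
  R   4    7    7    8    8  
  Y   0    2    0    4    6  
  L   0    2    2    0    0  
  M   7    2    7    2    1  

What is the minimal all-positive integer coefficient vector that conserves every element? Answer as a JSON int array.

Coefficients: [4, 5, 5, 1, 1]

R: 4·4+5·7 = 51 | 5·7+1·8+1·8 = 51
Y: 4·0+5·2 = 10 | 5·0+1·4+1·6 = 10
L: 4·0+5·2 = 10 | 5·2+1·0+1·0 = 10
M: 4·7+5·2 = 38 | 5·7+1·2+1·1 = 38
gcd(4,5,5,1,1) = 1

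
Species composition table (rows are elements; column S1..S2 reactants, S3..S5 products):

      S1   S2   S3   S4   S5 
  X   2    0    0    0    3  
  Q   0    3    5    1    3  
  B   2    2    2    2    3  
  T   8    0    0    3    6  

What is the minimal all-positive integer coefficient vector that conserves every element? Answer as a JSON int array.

X: 3·2+5·0 = 6 | 1·0+4·0+2·3 = 6
Q: 3·0+5·3 = 15 | 1·5+4·1+2·3 = 15
B: 3·2+5·2 = 16 | 1·2+4·2+2·3 = 16
T: 3·8+5·0 = 24 | 1·0+4·3+2·6 = 24
gcd(3,5,1,4,2) = 1

Coefficients: [3, 5, 1, 4, 2]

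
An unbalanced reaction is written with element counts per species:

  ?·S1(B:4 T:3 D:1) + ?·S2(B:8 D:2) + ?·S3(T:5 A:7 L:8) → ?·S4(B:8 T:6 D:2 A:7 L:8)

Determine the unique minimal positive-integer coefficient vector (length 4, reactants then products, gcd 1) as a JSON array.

Coefficients: [2, 5, 6, 6]

B: 2·4+5·8+6·0 = 48 | 6·8 = 48
T: 2·3+5·0+6·5 = 36 | 6·6 = 36
D: 2·1+5·2+6·0 = 12 | 6·2 = 12
A: 2·0+5·0+6·7 = 42 | 6·7 = 42
L: 2·0+5·0+6·8 = 48 | 6·8 = 48
gcd(2,5,6,6) = 1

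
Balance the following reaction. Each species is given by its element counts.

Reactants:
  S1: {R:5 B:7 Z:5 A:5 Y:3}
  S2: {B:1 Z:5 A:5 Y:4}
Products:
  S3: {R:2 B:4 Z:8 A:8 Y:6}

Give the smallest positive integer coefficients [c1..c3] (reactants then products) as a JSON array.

R: 2·5+6·0 = 10 | 5·2 = 10
B: 2·7+6·1 = 20 | 5·4 = 20
Z: 2·5+6·5 = 40 | 5·8 = 40
A: 2·5+6·5 = 40 | 5·8 = 40
Y: 2·3+6·4 = 30 | 5·6 = 30
gcd(2,6,5) = 1

Coefficients: [2, 6, 5]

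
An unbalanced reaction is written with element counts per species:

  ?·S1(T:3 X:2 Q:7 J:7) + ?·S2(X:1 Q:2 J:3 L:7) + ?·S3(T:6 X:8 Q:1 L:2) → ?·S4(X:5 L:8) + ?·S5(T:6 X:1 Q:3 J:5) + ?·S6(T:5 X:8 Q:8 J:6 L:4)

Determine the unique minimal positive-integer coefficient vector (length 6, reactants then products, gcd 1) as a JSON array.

T: 3·3+4·0+4·6 = 33 | 3·0+3·6+3·5 = 33
X: 3·2+4·1+4·8 = 42 | 3·5+3·1+3·8 = 42
Q: 3·7+4·2+4·1 = 33 | 3·0+3·3+3·8 = 33
J: 3·7+4·3+4·0 = 33 | 3·0+3·5+3·6 = 33
L: 3·0+4·7+4·2 = 36 | 3·8+3·0+3·4 = 36
gcd(3,4,4,3,3,3) = 1

Coefficients: [3, 4, 4, 3, 3, 3]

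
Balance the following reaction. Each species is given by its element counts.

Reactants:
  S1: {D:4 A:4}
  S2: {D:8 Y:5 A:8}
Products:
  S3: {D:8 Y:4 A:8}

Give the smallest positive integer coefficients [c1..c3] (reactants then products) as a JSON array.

D: 2·4+4·8 = 40 | 5·8 = 40
Y: 2·0+4·5 = 20 | 5·4 = 20
A: 2·4+4·8 = 40 | 5·8 = 40
gcd(2,4,5) = 1

Coefficients: [2, 4, 5]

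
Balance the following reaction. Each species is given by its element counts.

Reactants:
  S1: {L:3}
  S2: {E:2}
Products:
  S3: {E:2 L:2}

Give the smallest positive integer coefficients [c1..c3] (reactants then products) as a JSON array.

E: 2·0+3·2 = 6 | 3·2 = 6
L: 2·3+3·0 = 6 | 3·2 = 6
gcd(2,3,3) = 1

Coefficients: [2, 3, 3]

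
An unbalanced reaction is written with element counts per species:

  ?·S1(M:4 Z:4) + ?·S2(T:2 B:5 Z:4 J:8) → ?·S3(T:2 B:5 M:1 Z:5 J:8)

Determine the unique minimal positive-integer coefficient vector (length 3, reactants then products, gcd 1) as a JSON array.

Coefficients: [1, 4, 4]

T: 1·0+4·2 = 8 | 4·2 = 8
B: 1·0+4·5 = 20 | 4·5 = 20
M: 1·4+4·0 = 4 | 4·1 = 4
Z: 1·4+4·4 = 20 | 4·5 = 20
J: 1·0+4·8 = 32 | 4·8 = 32
gcd(1,4,4) = 1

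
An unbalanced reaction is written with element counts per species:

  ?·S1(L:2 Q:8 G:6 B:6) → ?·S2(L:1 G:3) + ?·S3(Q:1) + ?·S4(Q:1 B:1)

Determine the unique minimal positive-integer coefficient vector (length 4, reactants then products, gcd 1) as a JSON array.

L: 1·2 = 2 | 2·1+2·0+6·0 = 2
Q: 1·8 = 8 | 2·0+2·1+6·1 = 8
G: 1·6 = 6 | 2·3+2·0+6·0 = 6
B: 1·6 = 6 | 2·0+2·0+6·1 = 6
gcd(1,2,2,6) = 1

Coefficients: [1, 2, 2, 6]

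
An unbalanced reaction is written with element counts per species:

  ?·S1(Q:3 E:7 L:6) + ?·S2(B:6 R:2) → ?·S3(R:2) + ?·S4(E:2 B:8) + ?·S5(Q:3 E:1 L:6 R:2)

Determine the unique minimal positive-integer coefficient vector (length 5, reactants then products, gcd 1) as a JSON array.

Coefficients: [1, 4, 3, 3, 1]

Q: 1·3+4·0 = 3 | 3·0+3·0+1·3 = 3
E: 1·7+4·0 = 7 | 3·0+3·2+1·1 = 7
L: 1·6+4·0 = 6 | 3·0+3·0+1·6 = 6
B: 1·0+4·6 = 24 | 3·0+3·8+1·0 = 24
R: 1·0+4·2 = 8 | 3·2+3·0+1·2 = 8
gcd(1,4,3,3,1) = 1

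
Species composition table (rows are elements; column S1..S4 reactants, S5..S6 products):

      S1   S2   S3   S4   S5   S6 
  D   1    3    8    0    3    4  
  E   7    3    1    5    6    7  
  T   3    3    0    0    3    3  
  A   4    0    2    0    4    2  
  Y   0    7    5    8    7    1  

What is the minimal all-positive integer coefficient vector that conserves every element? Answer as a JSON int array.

D: 6·1+3·3+2·8+1·0 = 31 | 5·3+4·4 = 31
E: 6·7+3·3+2·1+1·5 = 58 | 5·6+4·7 = 58
T: 6·3+3·3+2·0+1·0 = 27 | 5·3+4·3 = 27
A: 6·4+3·0+2·2+1·0 = 28 | 5·4+4·2 = 28
Y: 6·0+3·7+2·5+1·8 = 39 | 5·7+4·1 = 39
gcd(6,3,2,1,5,4) = 1

Coefficients: [6, 3, 2, 1, 5, 4]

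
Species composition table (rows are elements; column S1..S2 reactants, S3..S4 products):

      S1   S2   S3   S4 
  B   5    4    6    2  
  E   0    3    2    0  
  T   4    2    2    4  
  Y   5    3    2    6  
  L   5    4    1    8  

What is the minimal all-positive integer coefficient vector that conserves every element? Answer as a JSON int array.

Coefficients: [6, 4, 6, 5]

B: 6·5+4·4 = 46 | 6·6+5·2 = 46
E: 6·0+4·3 = 12 | 6·2+5·0 = 12
T: 6·4+4·2 = 32 | 6·2+5·4 = 32
Y: 6·5+4·3 = 42 | 6·2+5·6 = 42
L: 6·5+4·4 = 46 | 6·1+5·8 = 46
gcd(6,4,6,5) = 1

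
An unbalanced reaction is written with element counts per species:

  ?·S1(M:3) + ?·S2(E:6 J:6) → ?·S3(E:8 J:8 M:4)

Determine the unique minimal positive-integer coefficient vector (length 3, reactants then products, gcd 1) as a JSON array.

Coefficients: [4, 4, 3]

E: 4·0+4·6 = 24 | 3·8 = 24
J: 4·0+4·6 = 24 | 3·8 = 24
M: 4·3+4·0 = 12 | 3·4 = 12
gcd(4,4,3) = 1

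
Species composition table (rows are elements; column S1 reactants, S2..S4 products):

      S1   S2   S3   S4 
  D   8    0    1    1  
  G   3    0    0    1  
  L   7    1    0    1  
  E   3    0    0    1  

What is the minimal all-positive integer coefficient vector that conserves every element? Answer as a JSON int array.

Coefficients: [1, 4, 5, 3]

D: 1·8 = 8 | 4·0+5·1+3·1 = 8
G: 1·3 = 3 | 4·0+5·0+3·1 = 3
L: 1·7 = 7 | 4·1+5·0+3·1 = 7
E: 1·3 = 3 | 4·0+5·0+3·1 = 3
gcd(1,4,5,3) = 1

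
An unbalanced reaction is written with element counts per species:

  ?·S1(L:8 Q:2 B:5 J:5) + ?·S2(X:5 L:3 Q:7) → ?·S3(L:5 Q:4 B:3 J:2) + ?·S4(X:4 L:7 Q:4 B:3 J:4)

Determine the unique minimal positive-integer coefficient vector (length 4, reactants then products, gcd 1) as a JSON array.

Coefficients: [6, 4, 5, 5]

X: 6·0+4·5 = 20 | 5·0+5·4 = 20
L: 6·8+4·3 = 60 | 5·5+5·7 = 60
Q: 6·2+4·7 = 40 | 5·4+5·4 = 40
B: 6·5+4·0 = 30 | 5·3+5·3 = 30
J: 6·5+4·0 = 30 | 5·2+5·4 = 30
gcd(6,4,5,5) = 1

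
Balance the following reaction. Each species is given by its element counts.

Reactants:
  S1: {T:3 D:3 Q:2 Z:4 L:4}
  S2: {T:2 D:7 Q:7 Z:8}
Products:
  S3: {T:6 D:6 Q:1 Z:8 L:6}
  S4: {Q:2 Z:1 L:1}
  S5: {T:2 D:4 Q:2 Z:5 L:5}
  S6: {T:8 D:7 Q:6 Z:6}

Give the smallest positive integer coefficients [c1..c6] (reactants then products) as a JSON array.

Coefficients: [6, 1, 1, 3, 3, 1]

T: 6·3+1·2 = 20 | 1·6+3·0+3·2+1·8 = 20
D: 6·3+1·7 = 25 | 1·6+3·0+3·4+1·7 = 25
Q: 6·2+1·7 = 19 | 1·1+3·2+3·2+1·6 = 19
Z: 6·4+1·8 = 32 | 1·8+3·1+3·5+1·6 = 32
L: 6·4+1·0 = 24 | 1·6+3·1+3·5+1·0 = 24
gcd(6,1,1,3,3,1) = 1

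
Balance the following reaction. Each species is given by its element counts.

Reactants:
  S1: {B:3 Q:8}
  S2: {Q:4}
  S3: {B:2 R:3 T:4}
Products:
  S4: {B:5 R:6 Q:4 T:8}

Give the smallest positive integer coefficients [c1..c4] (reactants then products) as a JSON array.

B: 1·3+1·0+6·2 = 15 | 3·5 = 15
R: 1·0+1·0+6·3 = 18 | 3·6 = 18
Q: 1·8+1·4+6·0 = 12 | 3·4 = 12
T: 1·0+1·0+6·4 = 24 | 3·8 = 24
gcd(1,1,6,3) = 1

Coefficients: [1, 1, 6, 3]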